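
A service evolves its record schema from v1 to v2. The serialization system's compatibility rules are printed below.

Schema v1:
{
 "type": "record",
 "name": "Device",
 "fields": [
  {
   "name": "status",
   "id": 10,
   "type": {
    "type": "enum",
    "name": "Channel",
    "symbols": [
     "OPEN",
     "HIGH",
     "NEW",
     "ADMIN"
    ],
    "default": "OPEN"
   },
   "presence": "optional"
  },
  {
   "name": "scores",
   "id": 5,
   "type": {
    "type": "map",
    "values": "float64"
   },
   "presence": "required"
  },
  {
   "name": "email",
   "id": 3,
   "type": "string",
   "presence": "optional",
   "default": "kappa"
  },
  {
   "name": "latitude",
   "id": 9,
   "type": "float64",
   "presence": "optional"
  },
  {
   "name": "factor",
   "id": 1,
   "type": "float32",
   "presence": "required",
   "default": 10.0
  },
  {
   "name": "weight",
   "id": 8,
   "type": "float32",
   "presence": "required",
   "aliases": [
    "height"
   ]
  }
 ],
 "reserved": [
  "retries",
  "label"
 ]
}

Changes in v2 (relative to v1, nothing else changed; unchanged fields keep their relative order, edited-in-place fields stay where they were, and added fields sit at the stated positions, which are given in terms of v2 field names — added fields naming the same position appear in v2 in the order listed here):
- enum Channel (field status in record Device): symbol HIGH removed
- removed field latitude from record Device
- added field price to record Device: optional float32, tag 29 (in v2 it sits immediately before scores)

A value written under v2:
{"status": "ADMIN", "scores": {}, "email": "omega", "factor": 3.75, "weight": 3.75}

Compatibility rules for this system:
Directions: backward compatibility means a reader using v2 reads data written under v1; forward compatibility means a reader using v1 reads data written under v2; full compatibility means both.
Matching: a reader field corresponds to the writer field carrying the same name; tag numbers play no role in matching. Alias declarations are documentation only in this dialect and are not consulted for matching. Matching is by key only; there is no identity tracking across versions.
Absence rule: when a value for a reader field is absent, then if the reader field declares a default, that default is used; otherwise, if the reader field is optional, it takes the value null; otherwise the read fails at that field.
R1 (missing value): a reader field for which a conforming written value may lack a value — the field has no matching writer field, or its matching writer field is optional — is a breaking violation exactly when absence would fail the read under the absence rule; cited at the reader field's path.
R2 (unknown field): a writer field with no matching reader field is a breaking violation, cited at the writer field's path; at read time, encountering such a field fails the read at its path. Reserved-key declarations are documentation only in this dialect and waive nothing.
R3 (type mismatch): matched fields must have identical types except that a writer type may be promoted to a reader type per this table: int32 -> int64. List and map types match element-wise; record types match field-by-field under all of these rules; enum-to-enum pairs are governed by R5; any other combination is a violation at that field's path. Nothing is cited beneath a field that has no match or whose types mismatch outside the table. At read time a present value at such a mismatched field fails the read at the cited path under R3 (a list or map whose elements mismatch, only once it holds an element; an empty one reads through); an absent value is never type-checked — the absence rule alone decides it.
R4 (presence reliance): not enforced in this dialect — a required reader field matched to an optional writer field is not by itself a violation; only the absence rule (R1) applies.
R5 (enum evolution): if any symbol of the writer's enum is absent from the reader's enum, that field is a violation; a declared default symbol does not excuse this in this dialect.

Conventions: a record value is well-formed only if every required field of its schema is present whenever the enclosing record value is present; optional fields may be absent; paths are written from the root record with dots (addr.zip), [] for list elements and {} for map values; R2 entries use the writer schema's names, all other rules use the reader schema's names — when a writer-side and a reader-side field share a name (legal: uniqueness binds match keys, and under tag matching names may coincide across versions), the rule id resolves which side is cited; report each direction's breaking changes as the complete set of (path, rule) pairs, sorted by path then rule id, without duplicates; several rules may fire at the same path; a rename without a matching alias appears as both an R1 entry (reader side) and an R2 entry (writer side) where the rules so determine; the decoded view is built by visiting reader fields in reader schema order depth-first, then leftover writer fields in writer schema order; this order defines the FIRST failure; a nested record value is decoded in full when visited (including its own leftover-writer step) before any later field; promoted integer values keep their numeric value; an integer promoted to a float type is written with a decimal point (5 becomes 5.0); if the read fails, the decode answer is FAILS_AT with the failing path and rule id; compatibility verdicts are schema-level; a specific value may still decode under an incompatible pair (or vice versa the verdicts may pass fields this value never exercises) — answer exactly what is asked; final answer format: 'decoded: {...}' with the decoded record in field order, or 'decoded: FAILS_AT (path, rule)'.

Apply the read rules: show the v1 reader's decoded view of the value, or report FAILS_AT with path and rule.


the writer's type comes first in each Device pair
migrating the Device value to v1:
  status := "ADMIN"
  scores := {}
  email := "omega"
  latitude := null (not supplied -> null)
  factor := 3.75
  weight := 3.75
  => decoded: {"status": "ADMIN", "scores": {}, "email": "omega", "latitude": null, "factor": 3.75, "weight": 3.75}
diffs on Device not affecting the asked answer:
  enum Channel (field status in record Device): symbol HIGH removed -> changes Device's schema-level verdicts only — the decode of this value is the same
  removed field latitude from record Device -> changes Device's schema-level verdicts only — the decode of this value is the same
  added field price to record Device: optional float32, tag 29 (in v2 it sits immediately before scores) -> changes Device's schema-level verdicts only — the decode of this value is the same

decoded: {"status": "ADMIN", "scores": {}, "email": "omega", "latitude": null, "factor": 3.75, "weight": 3.75}


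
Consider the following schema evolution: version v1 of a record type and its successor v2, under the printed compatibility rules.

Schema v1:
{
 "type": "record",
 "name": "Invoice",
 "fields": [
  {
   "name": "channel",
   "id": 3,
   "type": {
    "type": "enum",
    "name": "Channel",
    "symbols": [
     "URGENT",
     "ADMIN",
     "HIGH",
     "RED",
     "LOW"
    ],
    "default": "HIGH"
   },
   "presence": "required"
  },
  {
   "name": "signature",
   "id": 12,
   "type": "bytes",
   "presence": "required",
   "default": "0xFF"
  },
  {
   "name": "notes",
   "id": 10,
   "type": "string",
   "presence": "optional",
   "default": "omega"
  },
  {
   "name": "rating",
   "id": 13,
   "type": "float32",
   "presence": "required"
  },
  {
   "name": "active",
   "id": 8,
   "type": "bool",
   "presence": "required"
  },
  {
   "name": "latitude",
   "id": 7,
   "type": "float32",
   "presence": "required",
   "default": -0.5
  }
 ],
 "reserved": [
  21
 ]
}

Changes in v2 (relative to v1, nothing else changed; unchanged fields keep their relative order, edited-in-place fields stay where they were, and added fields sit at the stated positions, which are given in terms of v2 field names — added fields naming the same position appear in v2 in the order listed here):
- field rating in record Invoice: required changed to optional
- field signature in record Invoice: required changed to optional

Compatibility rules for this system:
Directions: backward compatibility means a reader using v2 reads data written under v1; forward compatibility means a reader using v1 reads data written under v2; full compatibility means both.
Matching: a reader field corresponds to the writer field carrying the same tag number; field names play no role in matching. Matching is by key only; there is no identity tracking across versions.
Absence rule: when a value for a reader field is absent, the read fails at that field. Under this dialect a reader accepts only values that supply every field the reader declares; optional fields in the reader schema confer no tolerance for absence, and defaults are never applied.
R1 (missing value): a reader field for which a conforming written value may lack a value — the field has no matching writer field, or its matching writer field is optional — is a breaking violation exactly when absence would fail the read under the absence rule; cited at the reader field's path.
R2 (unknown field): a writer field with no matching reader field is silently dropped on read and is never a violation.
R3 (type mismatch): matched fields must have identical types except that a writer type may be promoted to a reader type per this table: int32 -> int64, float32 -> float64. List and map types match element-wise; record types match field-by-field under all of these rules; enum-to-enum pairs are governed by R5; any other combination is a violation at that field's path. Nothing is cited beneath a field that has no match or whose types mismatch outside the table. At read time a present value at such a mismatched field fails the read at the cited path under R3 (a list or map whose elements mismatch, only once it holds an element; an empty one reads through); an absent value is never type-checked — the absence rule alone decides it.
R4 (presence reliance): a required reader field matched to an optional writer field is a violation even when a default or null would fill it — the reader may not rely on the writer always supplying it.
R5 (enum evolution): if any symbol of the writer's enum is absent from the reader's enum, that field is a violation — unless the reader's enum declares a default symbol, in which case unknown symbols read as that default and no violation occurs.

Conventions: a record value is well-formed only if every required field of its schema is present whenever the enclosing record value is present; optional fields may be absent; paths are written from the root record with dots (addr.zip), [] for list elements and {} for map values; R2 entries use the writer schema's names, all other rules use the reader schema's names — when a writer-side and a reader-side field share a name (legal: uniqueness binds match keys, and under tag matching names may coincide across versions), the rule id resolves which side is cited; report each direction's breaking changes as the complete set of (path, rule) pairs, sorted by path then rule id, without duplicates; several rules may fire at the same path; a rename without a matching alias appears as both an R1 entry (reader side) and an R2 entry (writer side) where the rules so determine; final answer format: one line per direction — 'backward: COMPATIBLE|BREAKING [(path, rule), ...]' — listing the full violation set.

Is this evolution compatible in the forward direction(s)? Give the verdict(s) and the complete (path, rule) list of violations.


arrows below run writer -> reader for Invoice
forward for Invoice (reader v1, writer v2):
  channel <- channel (Channel -> Channel, writer required)
  signature <- signature (bytes -> bytes, writer optional)
  notes <- notes (string -> string, writer optional)
  rating <- rating (float32 -> float32, writer optional)
  active <- active (bool -> bool, writer required)
  latitude <- latitude (float32 -> float32, writer required)
  breaking: (notes, R1)
  breaking: (rating, R1)
  breaking: (rating, R4)
  breaking: (signature, R1)
  breaking: (signature, R4)
  forward on Invoice therefore BREAKING (5)

forward: BREAKING [(notes, R1), (rating, R1), (rating, R4), (signature, R1), (signature, R4)]


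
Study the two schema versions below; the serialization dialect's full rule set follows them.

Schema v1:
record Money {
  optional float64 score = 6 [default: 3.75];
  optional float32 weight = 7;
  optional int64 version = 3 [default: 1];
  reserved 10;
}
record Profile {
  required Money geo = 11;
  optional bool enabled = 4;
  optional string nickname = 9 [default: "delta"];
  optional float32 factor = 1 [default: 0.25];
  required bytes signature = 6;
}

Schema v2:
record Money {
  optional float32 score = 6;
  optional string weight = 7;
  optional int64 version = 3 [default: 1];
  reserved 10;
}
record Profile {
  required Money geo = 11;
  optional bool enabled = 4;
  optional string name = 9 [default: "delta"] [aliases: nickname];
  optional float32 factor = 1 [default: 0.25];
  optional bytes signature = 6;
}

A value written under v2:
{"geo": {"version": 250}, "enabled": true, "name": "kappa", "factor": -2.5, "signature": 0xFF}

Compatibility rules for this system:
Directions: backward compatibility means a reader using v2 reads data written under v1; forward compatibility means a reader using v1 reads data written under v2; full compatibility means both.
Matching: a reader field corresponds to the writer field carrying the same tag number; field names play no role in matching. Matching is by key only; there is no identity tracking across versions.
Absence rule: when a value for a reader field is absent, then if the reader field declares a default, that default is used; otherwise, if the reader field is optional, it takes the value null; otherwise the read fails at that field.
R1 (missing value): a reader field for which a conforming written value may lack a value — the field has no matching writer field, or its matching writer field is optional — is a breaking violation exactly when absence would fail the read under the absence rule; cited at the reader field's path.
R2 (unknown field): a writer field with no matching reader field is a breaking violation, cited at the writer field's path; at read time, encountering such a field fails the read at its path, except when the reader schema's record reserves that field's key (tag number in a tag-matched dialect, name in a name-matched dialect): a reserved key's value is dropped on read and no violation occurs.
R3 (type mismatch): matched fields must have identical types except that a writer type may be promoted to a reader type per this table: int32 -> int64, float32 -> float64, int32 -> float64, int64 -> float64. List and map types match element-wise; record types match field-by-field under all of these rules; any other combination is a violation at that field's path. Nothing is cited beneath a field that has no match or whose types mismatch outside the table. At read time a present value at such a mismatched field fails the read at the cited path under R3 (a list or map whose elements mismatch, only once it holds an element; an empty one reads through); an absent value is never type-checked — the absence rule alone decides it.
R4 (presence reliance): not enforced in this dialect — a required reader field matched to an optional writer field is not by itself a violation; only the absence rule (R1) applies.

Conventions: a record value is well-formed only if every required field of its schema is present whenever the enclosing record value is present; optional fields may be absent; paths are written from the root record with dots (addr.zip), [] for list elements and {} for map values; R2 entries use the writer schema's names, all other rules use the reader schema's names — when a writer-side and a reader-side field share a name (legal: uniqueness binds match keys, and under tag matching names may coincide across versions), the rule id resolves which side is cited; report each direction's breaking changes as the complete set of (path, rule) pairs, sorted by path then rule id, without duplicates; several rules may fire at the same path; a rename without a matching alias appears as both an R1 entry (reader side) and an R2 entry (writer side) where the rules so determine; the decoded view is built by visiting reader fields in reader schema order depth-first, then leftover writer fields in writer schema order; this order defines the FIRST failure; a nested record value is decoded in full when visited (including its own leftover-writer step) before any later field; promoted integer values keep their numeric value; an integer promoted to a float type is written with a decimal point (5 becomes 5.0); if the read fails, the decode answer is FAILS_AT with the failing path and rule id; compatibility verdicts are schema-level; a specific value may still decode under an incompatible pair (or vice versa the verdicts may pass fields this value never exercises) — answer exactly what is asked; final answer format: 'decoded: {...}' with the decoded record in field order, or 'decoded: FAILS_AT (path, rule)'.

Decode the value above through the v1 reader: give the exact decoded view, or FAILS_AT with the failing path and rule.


decoded: {"geo": {"score": 3.75, "weight": null, "version": 250}, "enabled": true, "nickname": "kappa", "factor": -2.5, "signature": 0xFF}

in Profile below, arrows point writer -> reader
decoding the Profile value with the v1 reader:
  geo.score := 3.75 (absent -> default)
  geo.weight := null (absent, optional -> null)
  geo.version := 250
  enabled := true
  nickname := "kappa" (from writer name)
  factor := -2.5
  signature := 0xFF
  => decoded: {"geo": {"score": 3.75, "weight": null, "version": 250}, "enabled": true, "nickname": "kappa", "factor": -2.5, "signature": 0xFF}
remaining Profile differences; none change what is asked:
  field weight in record Money: type float32 changed to string -> changes Profile's schema-level verdicts only — the decode of this value is the same
  field score in record Money: type float64 changed to float32 (its default is dropped) -> changes Profile's schema-level verdicts only — the decode of this value is the same
  field signature in record Profile: required changed to optional -> changes Profile's schema-level verdicts only — the decode of this value is the same
  renamed field nickname to name in record Profile (alias nickname declared on the renamed field) -> no rule fires on it and the decoded Profile view is identical with or without it


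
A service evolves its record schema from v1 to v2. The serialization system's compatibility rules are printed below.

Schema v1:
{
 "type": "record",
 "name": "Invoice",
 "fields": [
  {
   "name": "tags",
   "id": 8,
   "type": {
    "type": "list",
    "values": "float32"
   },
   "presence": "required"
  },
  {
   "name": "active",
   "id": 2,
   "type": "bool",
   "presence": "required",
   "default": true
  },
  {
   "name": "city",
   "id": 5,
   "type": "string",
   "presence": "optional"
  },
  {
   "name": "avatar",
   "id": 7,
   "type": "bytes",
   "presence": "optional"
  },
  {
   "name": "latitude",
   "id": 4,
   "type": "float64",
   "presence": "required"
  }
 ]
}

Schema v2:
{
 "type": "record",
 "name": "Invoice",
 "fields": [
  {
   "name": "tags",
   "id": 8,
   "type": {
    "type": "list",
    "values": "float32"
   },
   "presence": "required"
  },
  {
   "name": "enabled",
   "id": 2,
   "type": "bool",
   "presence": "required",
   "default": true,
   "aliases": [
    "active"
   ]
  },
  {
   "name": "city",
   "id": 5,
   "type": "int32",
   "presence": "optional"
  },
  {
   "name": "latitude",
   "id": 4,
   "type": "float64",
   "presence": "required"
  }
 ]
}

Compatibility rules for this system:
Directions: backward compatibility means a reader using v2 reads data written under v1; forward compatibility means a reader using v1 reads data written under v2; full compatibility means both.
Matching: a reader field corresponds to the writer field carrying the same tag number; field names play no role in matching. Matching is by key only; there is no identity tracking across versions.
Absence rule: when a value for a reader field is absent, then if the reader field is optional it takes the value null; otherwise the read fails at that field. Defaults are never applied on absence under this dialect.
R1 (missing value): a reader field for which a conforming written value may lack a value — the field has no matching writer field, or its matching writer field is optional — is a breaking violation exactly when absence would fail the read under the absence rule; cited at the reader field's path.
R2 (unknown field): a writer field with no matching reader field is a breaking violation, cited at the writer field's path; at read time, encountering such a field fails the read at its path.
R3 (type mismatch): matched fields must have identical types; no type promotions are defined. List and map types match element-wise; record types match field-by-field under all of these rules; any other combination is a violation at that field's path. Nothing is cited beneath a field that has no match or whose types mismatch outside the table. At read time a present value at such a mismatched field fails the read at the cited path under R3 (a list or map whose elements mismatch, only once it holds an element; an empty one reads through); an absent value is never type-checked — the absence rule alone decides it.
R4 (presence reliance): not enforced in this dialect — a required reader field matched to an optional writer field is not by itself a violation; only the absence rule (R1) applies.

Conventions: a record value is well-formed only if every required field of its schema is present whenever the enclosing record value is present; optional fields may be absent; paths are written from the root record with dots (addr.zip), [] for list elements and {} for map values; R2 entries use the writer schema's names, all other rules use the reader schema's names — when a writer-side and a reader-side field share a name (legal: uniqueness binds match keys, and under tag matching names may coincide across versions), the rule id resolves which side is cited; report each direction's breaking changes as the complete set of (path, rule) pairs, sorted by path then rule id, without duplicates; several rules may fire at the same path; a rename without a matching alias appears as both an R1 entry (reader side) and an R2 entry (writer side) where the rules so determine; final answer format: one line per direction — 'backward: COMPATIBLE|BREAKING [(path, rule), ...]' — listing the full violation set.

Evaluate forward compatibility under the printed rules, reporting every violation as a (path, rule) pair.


in Invoice below, arrows point writer -> reader
forward for Invoice (reader v1, writer v2):
  tags: paired with writer tags (list<float32> -> list<float32>; writer required)
  active: paired with writer enabled (bool -> bool; writer required)
  city: paired with writer city (int32 -> string; writer optional)
  avatar has no writer counterpart
  latitude: paired with writer latitude (float64 -> float64; writer required)
  breaking: (city, R3)
  forward on Invoice therefore BREAKING (1)
checking off the Invoice differences that do not matter here:
  removed field avatar from record Invoice -> affects backward compatibility only, which is not asked
  renamed field active to enabled in record Invoice (alias active declared on the renamed field) -> triggers nothing under Invoice's printed rules — same verdict

forward: BREAKING [(city, R3)]


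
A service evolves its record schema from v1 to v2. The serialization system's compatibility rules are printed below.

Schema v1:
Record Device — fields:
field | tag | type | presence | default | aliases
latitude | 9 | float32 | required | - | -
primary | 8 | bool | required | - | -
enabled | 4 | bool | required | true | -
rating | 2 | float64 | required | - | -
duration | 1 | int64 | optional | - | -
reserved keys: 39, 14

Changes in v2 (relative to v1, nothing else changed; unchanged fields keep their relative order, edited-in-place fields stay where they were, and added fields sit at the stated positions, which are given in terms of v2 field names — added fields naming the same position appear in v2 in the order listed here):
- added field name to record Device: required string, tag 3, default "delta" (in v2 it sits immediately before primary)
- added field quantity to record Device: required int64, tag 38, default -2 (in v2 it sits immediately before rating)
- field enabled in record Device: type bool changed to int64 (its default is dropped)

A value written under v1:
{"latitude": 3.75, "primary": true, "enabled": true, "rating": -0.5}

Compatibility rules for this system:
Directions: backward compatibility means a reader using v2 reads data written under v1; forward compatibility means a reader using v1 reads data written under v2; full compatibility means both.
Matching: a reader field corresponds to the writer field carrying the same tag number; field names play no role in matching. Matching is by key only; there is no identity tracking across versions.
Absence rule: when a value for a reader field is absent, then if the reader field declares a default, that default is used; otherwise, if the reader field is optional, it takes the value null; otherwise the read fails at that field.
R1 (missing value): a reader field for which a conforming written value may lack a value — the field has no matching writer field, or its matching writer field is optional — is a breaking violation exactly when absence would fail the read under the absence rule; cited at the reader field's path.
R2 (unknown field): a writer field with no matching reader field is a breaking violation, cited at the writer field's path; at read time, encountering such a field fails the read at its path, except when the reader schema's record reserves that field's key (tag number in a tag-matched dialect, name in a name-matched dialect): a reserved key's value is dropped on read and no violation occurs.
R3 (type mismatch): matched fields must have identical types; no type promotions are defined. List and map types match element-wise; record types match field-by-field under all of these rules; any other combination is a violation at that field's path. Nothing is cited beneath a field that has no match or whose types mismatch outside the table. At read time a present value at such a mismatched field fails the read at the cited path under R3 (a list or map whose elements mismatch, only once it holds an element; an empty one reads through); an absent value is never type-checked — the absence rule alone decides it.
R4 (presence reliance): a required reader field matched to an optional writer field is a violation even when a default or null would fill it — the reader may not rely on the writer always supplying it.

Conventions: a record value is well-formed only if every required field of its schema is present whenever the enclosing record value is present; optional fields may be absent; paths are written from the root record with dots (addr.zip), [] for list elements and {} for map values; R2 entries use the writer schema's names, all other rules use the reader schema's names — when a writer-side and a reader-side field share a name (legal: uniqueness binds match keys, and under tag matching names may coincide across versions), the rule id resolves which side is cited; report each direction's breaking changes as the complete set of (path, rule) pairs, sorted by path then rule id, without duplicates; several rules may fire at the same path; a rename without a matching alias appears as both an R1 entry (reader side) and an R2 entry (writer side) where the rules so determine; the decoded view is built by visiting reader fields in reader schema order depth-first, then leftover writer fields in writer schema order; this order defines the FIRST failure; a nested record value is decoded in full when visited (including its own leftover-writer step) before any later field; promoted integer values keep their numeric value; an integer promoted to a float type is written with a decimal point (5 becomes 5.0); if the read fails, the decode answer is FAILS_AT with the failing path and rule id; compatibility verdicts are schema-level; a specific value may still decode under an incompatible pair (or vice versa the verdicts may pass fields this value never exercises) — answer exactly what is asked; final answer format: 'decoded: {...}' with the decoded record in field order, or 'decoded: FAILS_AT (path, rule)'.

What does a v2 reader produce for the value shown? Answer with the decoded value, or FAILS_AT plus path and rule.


decoded: FAILS_AT (enabled, R3)

arrows below run writer -> reader for Device
migrating the Device value to v2:
  latitude := 3.75
  name := "delta" (no value, default fills)
  primary := true
  read fails at enabled under R3
  => FAILS_AT (enabled, R3)
the other Device changes do not affect what is asked:
  added field quantity to record Device: required int64, tag 38, default -2 (in v2 it sits immediately before rating) -> matters for Device compatibility verdicts, not for this value's decode
  added field name to record Device: required string, tag 3, default "delta" (in v2 it sits immediately before primary) -> matters for Device compatibility verdicts, not for this value's decode


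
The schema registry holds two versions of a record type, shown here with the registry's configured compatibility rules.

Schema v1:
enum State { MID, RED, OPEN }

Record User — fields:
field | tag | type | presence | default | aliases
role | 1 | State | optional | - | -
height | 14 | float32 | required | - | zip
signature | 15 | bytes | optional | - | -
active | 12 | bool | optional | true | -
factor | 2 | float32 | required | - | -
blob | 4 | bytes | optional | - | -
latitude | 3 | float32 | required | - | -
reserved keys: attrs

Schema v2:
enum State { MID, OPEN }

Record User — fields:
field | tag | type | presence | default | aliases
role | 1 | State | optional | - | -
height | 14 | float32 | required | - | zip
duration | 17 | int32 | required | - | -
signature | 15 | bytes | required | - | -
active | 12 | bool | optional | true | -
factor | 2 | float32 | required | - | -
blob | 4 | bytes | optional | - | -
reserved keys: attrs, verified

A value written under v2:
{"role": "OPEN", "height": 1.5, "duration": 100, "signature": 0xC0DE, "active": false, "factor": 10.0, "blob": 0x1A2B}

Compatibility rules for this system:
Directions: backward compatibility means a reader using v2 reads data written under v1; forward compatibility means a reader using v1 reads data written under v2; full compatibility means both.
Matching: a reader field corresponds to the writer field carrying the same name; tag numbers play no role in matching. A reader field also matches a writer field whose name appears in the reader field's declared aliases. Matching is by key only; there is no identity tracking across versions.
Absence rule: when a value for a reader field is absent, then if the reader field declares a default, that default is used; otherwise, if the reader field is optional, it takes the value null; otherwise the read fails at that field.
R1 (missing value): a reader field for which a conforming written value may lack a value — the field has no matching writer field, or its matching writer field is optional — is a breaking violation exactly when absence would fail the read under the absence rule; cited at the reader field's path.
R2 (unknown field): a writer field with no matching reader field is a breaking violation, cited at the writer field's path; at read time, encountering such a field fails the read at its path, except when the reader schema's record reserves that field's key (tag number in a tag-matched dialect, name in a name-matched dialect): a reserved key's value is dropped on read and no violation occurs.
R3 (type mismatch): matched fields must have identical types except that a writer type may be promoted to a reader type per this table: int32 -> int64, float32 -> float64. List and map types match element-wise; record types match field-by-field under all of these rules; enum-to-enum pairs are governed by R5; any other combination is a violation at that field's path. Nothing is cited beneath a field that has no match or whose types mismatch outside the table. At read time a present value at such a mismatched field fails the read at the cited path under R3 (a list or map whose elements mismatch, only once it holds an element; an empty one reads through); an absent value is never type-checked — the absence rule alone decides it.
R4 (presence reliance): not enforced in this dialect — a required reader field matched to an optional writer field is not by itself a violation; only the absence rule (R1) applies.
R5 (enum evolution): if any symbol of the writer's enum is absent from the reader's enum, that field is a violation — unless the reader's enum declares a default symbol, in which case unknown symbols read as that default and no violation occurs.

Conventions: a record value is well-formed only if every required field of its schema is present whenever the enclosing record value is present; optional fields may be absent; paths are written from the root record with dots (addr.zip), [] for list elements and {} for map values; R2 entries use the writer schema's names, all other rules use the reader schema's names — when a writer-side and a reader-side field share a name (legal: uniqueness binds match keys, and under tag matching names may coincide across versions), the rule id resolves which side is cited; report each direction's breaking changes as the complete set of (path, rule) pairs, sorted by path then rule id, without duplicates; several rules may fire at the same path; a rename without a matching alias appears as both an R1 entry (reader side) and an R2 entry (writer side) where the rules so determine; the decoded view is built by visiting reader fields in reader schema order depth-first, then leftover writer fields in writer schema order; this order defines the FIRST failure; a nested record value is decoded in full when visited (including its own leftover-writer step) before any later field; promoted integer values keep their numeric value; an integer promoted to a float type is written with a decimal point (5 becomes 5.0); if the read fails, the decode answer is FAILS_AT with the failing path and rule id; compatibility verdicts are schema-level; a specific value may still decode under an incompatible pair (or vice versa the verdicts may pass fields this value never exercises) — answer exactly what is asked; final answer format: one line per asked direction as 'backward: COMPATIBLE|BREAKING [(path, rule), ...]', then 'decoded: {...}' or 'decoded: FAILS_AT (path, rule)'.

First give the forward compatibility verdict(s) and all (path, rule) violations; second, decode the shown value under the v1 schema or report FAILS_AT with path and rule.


in User below, arrows point writer -> reader
forward analysis of User with v1 as reader and v2 as writer:
  State -> State, writer optional: role aligns to role
  float32 -> float32, writer required: height aligns to height
  bytes -> bytes, writer required: signature aligns to signature
  bool -> bool, writer optional: active aligns to active
  float32 -> float32, writer required: factor aligns to factor
  bytes -> bytes, writer optional: blob aligns to blob
  latitude: no writer match
  leftover writer field: duration
  R2 fires at duration
  R1 fires at latitude
  => forward: BREAKING (2)
decode (reader v1):
  role := "OPEN"
  height := 1.5
  signature := 0xC0DE
  active := false
  factor := 10.0
  blob := 0x1A2B
  read fails at latitude under R1 (no fill)
  => FAILS_AT (latitude, R1)
checking off the User differences that do not matter here:
  field signature in record User: optional changed to required -> matters only for User's backward compatibility — outside the asked direction
  enum State (field role in record User): symbol RED removed -> matters only for User's backward compatibility — outside the asked direction

forward: BREAKING [(duration, R2), (latitude, R1)]; decoded: FAILS_AT (latitude, R1)


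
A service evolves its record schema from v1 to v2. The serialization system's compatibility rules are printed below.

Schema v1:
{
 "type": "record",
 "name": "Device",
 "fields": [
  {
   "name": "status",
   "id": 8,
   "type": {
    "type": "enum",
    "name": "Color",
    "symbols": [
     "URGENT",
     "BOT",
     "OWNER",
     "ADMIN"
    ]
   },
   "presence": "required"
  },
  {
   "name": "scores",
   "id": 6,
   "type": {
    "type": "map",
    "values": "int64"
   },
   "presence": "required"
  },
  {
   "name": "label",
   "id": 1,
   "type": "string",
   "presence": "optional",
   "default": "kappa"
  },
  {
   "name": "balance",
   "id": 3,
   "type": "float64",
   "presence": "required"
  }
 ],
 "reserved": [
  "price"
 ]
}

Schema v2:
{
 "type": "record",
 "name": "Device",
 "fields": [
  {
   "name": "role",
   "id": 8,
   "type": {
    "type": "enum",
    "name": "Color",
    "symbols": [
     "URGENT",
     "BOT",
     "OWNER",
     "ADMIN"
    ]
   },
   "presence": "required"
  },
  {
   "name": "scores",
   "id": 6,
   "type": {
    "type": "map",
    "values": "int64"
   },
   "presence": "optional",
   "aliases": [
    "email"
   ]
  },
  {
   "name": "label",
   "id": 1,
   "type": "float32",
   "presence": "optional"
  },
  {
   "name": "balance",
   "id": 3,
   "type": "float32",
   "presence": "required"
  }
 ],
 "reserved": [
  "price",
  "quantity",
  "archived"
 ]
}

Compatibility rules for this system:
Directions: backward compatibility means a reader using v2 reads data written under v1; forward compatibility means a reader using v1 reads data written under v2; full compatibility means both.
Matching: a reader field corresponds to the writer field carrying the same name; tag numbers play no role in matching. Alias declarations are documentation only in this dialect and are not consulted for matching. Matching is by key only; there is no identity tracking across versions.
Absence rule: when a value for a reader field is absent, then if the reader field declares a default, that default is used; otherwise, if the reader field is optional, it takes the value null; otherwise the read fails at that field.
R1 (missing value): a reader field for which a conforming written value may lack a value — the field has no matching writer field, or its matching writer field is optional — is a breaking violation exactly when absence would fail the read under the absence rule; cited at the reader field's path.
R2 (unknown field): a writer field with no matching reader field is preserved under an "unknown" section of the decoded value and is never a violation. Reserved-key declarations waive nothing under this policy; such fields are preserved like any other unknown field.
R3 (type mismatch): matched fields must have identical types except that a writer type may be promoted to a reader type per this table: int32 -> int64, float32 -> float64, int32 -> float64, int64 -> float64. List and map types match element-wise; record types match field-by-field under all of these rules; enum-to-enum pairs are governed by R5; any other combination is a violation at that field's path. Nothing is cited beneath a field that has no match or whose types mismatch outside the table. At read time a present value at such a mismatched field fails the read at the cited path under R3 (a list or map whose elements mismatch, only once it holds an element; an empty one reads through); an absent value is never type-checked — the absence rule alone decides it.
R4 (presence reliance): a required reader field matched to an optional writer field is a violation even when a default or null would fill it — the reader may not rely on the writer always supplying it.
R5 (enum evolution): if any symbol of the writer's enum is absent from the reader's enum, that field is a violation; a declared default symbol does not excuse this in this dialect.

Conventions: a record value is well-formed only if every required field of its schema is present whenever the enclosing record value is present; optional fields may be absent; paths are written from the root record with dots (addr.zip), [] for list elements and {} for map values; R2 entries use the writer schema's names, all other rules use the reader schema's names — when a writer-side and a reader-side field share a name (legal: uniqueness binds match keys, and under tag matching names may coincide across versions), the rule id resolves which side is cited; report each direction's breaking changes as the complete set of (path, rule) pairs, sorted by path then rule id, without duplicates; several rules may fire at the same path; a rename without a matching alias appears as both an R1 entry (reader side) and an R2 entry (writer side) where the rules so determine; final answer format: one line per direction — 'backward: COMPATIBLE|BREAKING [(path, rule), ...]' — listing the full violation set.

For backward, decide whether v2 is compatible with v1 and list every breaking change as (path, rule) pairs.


in Device below, arrows point writer -> reader
backward on Device — v2 reading data written by v1:
  role: no writer-side match
  scores: map<string, int64> -> map<string, int64>, writer required; from scores
  label: string -> float32, writer optional; from label
  balance: float64 -> float32, writer required; from balance
  writer field status has no reader counterpart
  breaking: (balance, R3)
  breaking: (label, R3)
  breaking: (role, R1)
  backward on Device therefore BREAKING (3)
diffs on Device not affecting the asked answer:
  field scores in record Device: required changed to optional -> fires only in the forward direction of Device, which is not asked here

backward: BREAKING [(balance, R3), (label, R3), (role, R1)]
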